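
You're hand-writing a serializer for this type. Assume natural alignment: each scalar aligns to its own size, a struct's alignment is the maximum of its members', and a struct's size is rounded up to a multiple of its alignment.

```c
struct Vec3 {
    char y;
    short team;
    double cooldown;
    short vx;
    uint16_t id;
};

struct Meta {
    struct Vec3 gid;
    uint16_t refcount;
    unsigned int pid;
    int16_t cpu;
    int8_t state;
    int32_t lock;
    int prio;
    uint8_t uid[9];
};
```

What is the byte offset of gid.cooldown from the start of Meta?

Vec3: y at 0 (size 1, align 1) → ends 1; pad 1 to align 2 for team; team at 2 (size 2, align 2) → ends 4; pad 4 to align 8 for cooldown; cooldown at 8 (size 8, align 8) → ends 16; vx at 16 (size 2, align 2) → ends 18; id at 18 (size 2, align 2) → ends 20; tail pad 4 to reach multiple of 8; total 24 bytes, alignment 8
gid at 0 (size 24, align 8) → ends 24
within Vec3: cooldown at 8
0 + 8 = 8

8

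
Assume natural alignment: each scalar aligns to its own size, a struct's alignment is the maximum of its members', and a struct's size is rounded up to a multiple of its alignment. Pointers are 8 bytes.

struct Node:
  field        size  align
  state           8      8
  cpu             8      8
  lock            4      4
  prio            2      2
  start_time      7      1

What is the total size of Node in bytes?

32

state at 0 (size 8, align 8) → ends 8
cpu at 8 (size 8, align 8) → ends 16
lock at 16 (size 4, align 4) → ends 20
prio at 20 (size 2, align 2) → ends 22
start_time at 22 (size 7, align 1) → ends 29
tail pad 3 to reach multiple of 8
total 32 bytes, alignment 8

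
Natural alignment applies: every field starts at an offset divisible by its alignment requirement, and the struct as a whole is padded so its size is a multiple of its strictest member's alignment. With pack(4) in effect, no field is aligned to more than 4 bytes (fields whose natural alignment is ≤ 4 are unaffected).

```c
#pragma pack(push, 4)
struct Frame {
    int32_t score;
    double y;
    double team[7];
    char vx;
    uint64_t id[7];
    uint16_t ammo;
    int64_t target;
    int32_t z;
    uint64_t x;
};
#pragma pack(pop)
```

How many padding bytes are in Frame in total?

@0: score [4B, align 4] → 4
@4: y [8B, align 4] → 12
@12: team [56B, align 4] → 68
@68: vx [1B, align 1] → 69
+3 pad (align 4)
@72: id [56B, align 4] → 128
@128: ammo [2B, align 2] → 130
+2 pad (align 4)
@132: target [8B, align 4] → 140
@140: z [4B, align 4] → 144
@144: x [8B, align 4] → 152
size 152, align 4
data bytes 147, size 152 → padding 5

5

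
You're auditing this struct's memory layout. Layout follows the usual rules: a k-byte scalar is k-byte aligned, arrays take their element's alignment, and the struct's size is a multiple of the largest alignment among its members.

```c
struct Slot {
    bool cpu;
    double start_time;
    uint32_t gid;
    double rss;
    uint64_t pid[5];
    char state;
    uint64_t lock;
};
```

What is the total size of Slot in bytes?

88 bytes

cpu at 0 (size 1, align 1) → ends 1
pad 7 to align 8 for start_time
start_time at 8 (size 8, align 8) → ends 16
gid at 16 (size 4, align 4) → ends 20
pad 4 to align 8 for rss
rss at 24 (size 8, align 8) → ends 32
pid at 32 (size 40, align 8) → ends 72
state at 72 (size 1, align 1) → ends 73
pad 7 to align 8 for lock
lock at 80 (size 8, align 8) → ends 88
total 88 bytes, alignment 8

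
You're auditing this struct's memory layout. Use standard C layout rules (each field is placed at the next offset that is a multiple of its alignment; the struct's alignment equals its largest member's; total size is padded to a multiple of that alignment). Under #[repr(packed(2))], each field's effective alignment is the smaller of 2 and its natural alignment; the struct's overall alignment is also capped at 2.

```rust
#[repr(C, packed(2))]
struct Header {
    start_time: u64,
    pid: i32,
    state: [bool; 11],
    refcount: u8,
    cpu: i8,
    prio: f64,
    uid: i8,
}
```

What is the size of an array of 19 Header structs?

@0: start_time [8B, align 2] → 8
@8: pid [4B, align 2] → 12
@12: state [11B, align 1] → 23
@23: refcount [1B, align 1] → 24
@24: cpu [1B, align 1] → 25
+1 pad (align 2)
@26: prio [8B, align 2] → 34
@34: uid [1B, align 1] → 35
+1 tail pad (align 2)
size 36, align 2
array of 19: 19 × 36 = 684

684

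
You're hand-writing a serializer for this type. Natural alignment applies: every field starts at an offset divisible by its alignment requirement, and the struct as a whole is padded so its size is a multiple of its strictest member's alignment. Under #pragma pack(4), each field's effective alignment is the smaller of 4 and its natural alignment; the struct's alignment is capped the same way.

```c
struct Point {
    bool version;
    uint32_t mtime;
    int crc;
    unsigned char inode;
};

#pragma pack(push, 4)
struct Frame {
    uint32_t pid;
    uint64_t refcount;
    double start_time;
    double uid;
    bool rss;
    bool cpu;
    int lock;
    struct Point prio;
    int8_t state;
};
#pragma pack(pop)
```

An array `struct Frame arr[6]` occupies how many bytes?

Point: version at 0 (size 1, align 1) → ends 1; pad 3 to align 4 for mtime; mtime at 4 (size 4, align 4) → ends 8; crc at 8 (size 4, align 4) → ends 12; inode at 12 (size 1, align 1) → ends 13; tail pad 3 to reach multiple of 4; total 16 bytes, alignment 4
pid at 0 (size 4, align 4) → ends 4
refcount at 4 (size 8, align 4) → ends 12
start_time at 12 (size 8, align 4) → ends 20
uid at 20 (size 8, align 4) → ends 28
rss at 28 (size 1, align 1) → ends 29
cpu at 29 (size 1, align 1) → ends 30
pad 2 to align 4 for lock
lock at 32 (size 4, align 4) → ends 36
prio at 36 (size 16, align 4) → ends 52
state at 52 (size 1, align 1) → ends 53
tail pad 3 to reach multiple of 4
total 56 bytes, alignment 4
array of 6: 6 × 56 = 336

336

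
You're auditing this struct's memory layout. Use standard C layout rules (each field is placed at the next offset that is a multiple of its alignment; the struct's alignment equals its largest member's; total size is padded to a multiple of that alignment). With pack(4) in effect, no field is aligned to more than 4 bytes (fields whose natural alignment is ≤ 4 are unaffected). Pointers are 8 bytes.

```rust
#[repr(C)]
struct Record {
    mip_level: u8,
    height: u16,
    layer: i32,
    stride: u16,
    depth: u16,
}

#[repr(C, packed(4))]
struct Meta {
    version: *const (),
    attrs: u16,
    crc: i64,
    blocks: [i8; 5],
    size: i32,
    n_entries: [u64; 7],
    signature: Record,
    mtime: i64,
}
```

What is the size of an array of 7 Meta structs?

Record: @0: mip_level [1B, align 1] → 1; +1 pad (align 2); @2: height [2B, align 2] → 4; @4: layer [4B, align 4] → 8; @8: stride [2B, align 2] → 10; @10: depth [2B, align 2] → 12; size 12, align 4
@0: version [8B, align 4] → 8
@8: attrs [2B, align 2] → 10
+2 pad (align 4)
@12: crc [8B, align 4] → 20
@20: blocks [5B, align 1] → 25
+3 pad (align 4)
@28: size [4B, align 4] → 32
@32: n_entries [56B, align 4] → 88
@88: signature [12B, align 4] → 100
@100: mtime [8B, align 4] → 108
size 108, align 4
array of 7: 7 × 108 = 756

756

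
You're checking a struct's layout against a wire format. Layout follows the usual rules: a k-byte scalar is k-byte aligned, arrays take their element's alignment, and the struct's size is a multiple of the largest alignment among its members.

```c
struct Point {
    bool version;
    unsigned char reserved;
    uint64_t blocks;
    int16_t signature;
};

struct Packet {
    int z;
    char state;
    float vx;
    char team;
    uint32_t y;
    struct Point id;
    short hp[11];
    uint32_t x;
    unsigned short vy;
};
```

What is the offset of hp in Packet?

48

Point: 0..1  version  (1B, 1-aligned); 1..2  reserved  (1B, 1-aligned); 2..8  -- padding (6B); 8..16  blocks  (8B, 8-aligned); 16..18  signature  (2B, 2-aligned); 18..24  -- tail padding (6B); sizeof = 24, alignof = 8
0..4  z  (4B, 4-aligned)
4..5  state  (1B, 1-aligned)
5..8  -- padding (3B)
8..12  vx  (4B, 4-aligned)
12..13  team  (1B, 1-aligned)
13..16  -- padding (3B)
16..20  y  (4B, 4-aligned)
20..24  -- padding (4B)
24..48  id  (24B, 8-aligned)
48..70  hp  (22B, 2-aligned)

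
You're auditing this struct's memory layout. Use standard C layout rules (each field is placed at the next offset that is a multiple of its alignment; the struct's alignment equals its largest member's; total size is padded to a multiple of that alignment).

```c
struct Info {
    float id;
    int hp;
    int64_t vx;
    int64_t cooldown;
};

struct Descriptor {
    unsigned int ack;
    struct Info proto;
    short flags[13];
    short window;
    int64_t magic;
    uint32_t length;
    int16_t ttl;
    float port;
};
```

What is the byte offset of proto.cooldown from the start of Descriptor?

Info: id at 0 (size 4, align 4) → ends 4; hp at 4 (size 4, align 4) → ends 8; vx at 8 (size 8, align 8) → ends 16; cooldown at 16 (size 8, align 8) → ends 24; total 24 bytes, alignment 8
ack at 0 (size 4, align 4) → ends 4
pad 4 to align 8 for proto
proto at 8 (size 24, align 8) → ends 32
within Info: cooldown at 16
8 + 16 = 24

24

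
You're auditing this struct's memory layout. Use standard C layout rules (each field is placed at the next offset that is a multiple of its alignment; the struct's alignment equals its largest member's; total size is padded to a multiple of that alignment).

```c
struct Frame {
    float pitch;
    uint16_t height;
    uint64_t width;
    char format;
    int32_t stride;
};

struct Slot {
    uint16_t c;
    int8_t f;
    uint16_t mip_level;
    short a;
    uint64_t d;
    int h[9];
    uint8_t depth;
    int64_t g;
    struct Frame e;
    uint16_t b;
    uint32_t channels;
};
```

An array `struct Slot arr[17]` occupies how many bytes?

1632

Frame: @0: pitch [4B, align 4] → 4; @4: height [2B, align 2] → 6; +2 pad (align 8); @8: width [8B, align 8] → 16; @16: format [1B, align 1] → 17; +3 pad (align 4); @20: stride [4B, align 4] → 24; size 24, align 8
@0: c [2B, align 2] → 2
@2: f [1B, align 1] → 3
+1 pad (align 2)
@4: mip_level [2B, align 2] → 6
@6: a [2B, align 2] → 8
@8: d [8B, align 8] → 16
@16: h [36B, align 4] → 52
@52: depth [1B, align 1] → 53
+3 pad (align 8)
@56: g [8B, align 8] → 64
@64: e [24B, align 8] → 88
@88: b [2B, align 2] → 90
+2 pad (align 4)
@92: channels [4B, align 4] → 96
size 96, align 8
array of 17: 17 × 96 = 1632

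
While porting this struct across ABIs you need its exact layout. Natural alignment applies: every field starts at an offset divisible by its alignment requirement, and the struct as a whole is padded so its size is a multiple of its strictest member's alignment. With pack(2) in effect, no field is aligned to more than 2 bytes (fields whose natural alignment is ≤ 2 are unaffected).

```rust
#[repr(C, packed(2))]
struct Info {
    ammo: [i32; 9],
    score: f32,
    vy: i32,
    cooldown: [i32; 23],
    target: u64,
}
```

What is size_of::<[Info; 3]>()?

0..36  ammo  (36B, 2-aligned)
36..40  score  (4B, 2-aligned)
40..44  vy  (4B, 2-aligned)
44..136  cooldown  (92B, 2-aligned)
136..144  target  (8B, 2-aligned)
sizeof = 144, alignof = 2
array of 3: 3 × 144 = 432

432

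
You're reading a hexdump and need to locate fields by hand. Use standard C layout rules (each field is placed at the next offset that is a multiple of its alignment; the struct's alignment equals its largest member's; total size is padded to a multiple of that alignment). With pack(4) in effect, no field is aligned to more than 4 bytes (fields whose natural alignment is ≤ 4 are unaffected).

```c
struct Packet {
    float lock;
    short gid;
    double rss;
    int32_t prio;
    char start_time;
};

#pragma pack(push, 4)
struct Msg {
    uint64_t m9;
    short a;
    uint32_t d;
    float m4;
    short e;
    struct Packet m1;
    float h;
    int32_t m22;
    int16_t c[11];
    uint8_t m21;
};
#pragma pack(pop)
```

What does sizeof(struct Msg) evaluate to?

80

Packet: @0: lock [4B, align 4] → 4; @4: gid [2B, align 2] → 6; +2 pad (align 8); @8: rss [8B, align 8] → 16; @16: prio [4B, align 4] → 20; @20: start_time [1B, align 1] → 21; +3 tail pad (align 8); size 24, align 8
@0: m9 [8B, align 4] → 8
@8: a [2B, align 2] → 10
+2 pad (align 4)
@12: d [4B, align 4] → 16
@16: m4 [4B, align 4] → 20
@20: e [2B, align 2] → 22
+2 pad (align 4)
@24: m1 [24B, align 4] → 48
@48: h [4B, align 4] → 52
@52: m22 [4B, align 4] → 56
@56: c [22B, align 2] → 78
@78: m21 [1B, align 1] → 79
+1 tail pad (align 4)
size 80, align 4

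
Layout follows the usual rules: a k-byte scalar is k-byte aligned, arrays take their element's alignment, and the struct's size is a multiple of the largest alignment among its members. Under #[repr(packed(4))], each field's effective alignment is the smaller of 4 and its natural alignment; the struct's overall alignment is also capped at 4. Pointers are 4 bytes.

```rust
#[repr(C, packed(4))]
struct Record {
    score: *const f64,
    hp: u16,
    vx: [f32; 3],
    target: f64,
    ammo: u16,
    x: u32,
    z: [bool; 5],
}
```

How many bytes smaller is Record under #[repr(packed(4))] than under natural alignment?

4

natural layout:
  0..4  score  (4B, 4-aligned)
  4..6  hp  (2B, 2-aligned)
  6..8  -- padding (2B)
  8..20  vx  (12B, 4-aligned)
  20..24  -- padding (4B)
  24..32  target  (8B, 8-aligned)
  32..34  ammo  (2B, 2-aligned)
  34..36  -- padding (2B)
  36..40  x  (4B, 4-aligned)
  40..45  z  (5B, 1-aligned)
  45..48  -- tail padding (3B)
  sizeof = 48, alignof = 8
packed(4) layout:
  0..4  score  (4B, 4-aligned)
  4..6  hp  (2B, 2-aligned)
  6..8  -- padding (2B)
  8..20  vx  (12B, 4-aligned)
  20..28  target  (8B, 4-aligned)
  28..30  ammo  (2B, 2-aligned)
  30..32  -- padding (2B)
  32..36  x  (4B, 4-aligned)
  36..41  z  (5B, 1-aligned)
  41..44  -- tail padding (3B)
  sizeof = 44, alignof = 4
48 − 44 = 4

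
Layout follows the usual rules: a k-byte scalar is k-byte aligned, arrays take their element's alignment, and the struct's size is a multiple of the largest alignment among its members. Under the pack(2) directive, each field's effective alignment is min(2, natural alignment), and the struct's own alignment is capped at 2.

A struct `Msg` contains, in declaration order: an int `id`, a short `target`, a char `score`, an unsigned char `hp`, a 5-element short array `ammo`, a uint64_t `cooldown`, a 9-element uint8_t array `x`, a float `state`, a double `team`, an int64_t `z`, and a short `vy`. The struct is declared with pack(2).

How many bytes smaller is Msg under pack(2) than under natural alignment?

14

natural layout:
  id at 0 (size 4, align 4) → ends 4
  target at 4 (size 2, align 2) → ends 6
  score at 6 (size 1, align 1) → ends 7
  hp at 7 (size 1, align 1) → ends 8
  ammo at 8 (size 10, align 2) → ends 18
  pad 6 to align 8 for cooldown
  cooldown at 24 (size 8, align 8) → ends 32
  x at 32 (size 9, align 1) → ends 41
  pad 3 to align 4 for state
  state at 44 (size 4, align 4) → ends 48
  team at 48 (size 8, align 8) → ends 56
  z at 56 (size 8, align 8) → ends 64
  vy at 64 (size 2, align 2) → ends 66
  tail pad 6 to reach multiple of 8
  total 72 bytes, alignment 8
packed(2) layout:
  id at 0 (size 4, align 2) → ends 4
  target at 4 (size 2, align 2) → ends 6
  score at 6 (size 1, align 1) → ends 7
  hp at 7 (size 1, align 1) → ends 8
  ammo at 8 (size 10, align 2) → ends 18
  cooldown at 18 (size 8, align 2) → ends 26
  x at 26 (size 9, align 1) → ends 35
  pad 1 to align 2 for state
  state at 36 (size 4, align 2) → ends 40
  team at 40 (size 8, align 2) → ends 48
  z at 48 (size 8, align 2) → ends 56
  vy at 56 (size 2, align 2) → ends 58
  total 58 bytes, alignment 2
72 − 58 = 14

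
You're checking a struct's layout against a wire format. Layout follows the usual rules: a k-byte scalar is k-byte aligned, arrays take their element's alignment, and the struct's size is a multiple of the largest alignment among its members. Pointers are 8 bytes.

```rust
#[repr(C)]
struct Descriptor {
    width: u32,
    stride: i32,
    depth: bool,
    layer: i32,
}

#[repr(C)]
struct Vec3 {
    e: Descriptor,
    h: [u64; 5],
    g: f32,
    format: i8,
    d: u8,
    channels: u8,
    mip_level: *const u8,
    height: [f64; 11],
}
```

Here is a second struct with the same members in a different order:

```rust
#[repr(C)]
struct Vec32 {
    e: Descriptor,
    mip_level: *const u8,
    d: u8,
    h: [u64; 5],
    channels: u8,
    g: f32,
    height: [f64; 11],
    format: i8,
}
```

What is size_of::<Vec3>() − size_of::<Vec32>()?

Descriptor: 0..4  width  (4B, 4-aligned); 4..8  stride  (4B, 4-aligned); 8..9  depth  (1B, 1-aligned); 9..12  -- padding (3B); 12..16  layer  (4B, 4-aligned); sizeof = 16, alignof = 4
0..16  e  (16B, 4-aligned)
16..56  h  (40B, 8-aligned)
56..60  g  (4B, 4-aligned)
60..61  format  (1B, 1-aligned)
61..62  d  (1B, 1-aligned)
62..63  channels  (1B, 1-aligned)
63..64  -- padding (1B)
64..72  mip_level  (8B, 8-aligned)
72..160  height  (88B, 8-aligned)
sizeof = 160, alignof = 8
— Vec32 —
0..16  e  (16B, 4-aligned)
16..24  mip_level  (8B, 8-aligned)
24..25  d  (1B, 1-aligned)
25..32  -- padding (7B)
32..72  h  (40B, 8-aligned)
72..73  channels  (1B, 1-aligned)
73..76  -- padding (3B)
76..80  g  (4B, 4-aligned)
80..168  height  (88B, 8-aligned)
168..169  format  (1B, 1-aligned)
169..176  -- tail padding (7B)
sizeof = 176, alignof = 8
160 − 176 = -16

-16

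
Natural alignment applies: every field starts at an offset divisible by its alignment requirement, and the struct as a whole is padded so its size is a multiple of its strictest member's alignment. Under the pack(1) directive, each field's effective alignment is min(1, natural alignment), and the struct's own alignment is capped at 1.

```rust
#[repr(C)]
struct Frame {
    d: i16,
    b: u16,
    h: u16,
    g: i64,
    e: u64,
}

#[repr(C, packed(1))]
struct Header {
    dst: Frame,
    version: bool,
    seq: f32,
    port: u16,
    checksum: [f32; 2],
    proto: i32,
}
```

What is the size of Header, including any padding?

43

Frame: 0..2  d  (2B, 2-aligned); 2..4  b  (2B, 2-aligned); 4..6  h  (2B, 2-aligned); 6..8  -- padding (2B); 8..16  g  (8B, 8-aligned); 16..24  e  (8B, 8-aligned); sizeof = 24, alignof = 8
0..24  dst  (24B, 1-aligned)
24..25  version  (1B, 1-aligned)
25..29  seq  (4B, 1-aligned)
29..31  port  (2B, 1-aligned)
31..39  checksum  (8B, 1-aligned)
39..43  proto  (4B, 1-aligned)
sizeof = 43, alignof = 1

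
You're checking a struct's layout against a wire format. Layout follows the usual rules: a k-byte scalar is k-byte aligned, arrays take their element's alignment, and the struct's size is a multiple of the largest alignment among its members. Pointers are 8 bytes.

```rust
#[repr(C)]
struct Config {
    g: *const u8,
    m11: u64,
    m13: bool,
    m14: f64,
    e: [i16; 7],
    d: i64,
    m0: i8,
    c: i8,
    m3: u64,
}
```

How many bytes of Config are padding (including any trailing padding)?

g at 0 (size 8, align 8) → ends 8
m11 at 8 (size 8, align 8) → ends 16
m13 at 16 (size 1, align 1) → ends 17
pad 7 to align 8 for m14
m14 at 24 (size 8, align 8) → ends 32
e at 32 (size 14, align 2) → ends 46
pad 2 to align 8 for d
d at 48 (size 8, align 8) → ends 56
m0 at 56 (size 1, align 1) → ends 57
c at 57 (size 1, align 1) → ends 58
pad 6 to align 8 for m3
m3 at 64 (size 8, align 8) → ends 72
total 72 bytes, alignment 8
data bytes 57, size 72 → padding 15

15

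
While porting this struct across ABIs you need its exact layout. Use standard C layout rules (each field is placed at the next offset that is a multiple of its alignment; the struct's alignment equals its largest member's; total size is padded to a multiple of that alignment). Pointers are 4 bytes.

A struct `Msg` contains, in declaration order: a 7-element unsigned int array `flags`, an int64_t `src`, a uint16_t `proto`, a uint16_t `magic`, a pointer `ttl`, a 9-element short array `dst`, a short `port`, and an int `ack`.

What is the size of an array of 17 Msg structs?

@0: flags [28B, align 4] → 28
+4 pad (align 8)
@32: src [8B, align 8] → 40
@40: proto [2B, align 2] → 42
@42: magic [2B, align 2] → 44
@44: ttl [4B, align 4] → 48
@48: dst [18B, align 2] → 66
@66: port [2B, align 2] → 68
@68: ack [4B, align 4] → 72
size 72, align 8
array of 17: 17 × 72 = 1224

1224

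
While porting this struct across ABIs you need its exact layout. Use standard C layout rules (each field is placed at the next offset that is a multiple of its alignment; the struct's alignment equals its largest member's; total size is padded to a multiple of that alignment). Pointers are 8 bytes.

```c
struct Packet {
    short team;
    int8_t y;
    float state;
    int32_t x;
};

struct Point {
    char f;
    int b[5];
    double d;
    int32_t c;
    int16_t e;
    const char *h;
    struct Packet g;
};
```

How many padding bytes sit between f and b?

Packet: team at 0 (size 2, align 2) → ends 2; y at 2 (size 1, align 1) → ends 3; pad 1 to align 4 for state; state at 4 (size 4, align 4) → ends 8; x at 8 (size 4, align 4) → ends 12; total 12 bytes, alignment 4
f at 0 (size 1, align 1) → ends 1
pad 3 to align 4 for b
b at 4 (size 20, align 4) → ends 24

3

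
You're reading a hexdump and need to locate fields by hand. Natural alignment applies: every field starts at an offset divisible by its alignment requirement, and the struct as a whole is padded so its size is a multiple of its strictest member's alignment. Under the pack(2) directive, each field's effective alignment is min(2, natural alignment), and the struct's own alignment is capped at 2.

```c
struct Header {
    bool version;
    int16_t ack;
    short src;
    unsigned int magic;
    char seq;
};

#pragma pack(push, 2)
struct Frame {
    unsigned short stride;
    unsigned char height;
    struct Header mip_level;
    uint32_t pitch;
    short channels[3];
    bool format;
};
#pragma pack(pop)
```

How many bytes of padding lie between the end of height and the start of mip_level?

Header: 0..1  version  (1B, 1-aligned); 1..2  -- padding (1B); 2..4  ack  (2B, 2-aligned); 4..6  src  (2B, 2-aligned); 6..8  -- padding (2B); 8..12  magic  (4B, 4-aligned); 12..13  seq  (1B, 1-aligned); 13..16  -- tail padding (3B); sizeof = 16, alignof = 4
0..2  stride  (2B, 2-aligned)
2..3  height  (1B, 1-aligned)
3..4  -- padding (1B)
4..20  mip_level  (16B, 2-aligned)

1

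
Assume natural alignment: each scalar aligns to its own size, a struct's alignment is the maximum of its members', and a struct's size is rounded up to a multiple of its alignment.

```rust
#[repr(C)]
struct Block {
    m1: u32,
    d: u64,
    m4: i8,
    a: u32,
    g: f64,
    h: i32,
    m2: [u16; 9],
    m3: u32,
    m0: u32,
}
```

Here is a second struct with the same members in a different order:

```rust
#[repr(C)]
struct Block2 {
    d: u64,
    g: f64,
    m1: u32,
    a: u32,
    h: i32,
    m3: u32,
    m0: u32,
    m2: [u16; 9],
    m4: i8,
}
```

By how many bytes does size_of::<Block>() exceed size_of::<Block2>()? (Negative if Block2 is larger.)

m1 at 0 (size 4, align 4) → ends 4
pad 4 to align 8 for d
d at 8 (size 8, align 8) → ends 16
m4 at 16 (size 1, align 1) → ends 17
pad 3 to align 4 for a
a at 20 (size 4, align 4) → ends 24
g at 24 (size 8, align 8) → ends 32
h at 32 (size 4, align 4) → ends 36
m2 at 36 (size 18, align 2) → ends 54
pad 2 to align 4 for m3
m3 at 56 (size 4, align 4) → ends 60
m0 at 60 (size 4, align 4) → ends 64
total 64 bytes, alignment 8
— Block2 —
d at 0 (size 8, align 8) → ends 8
g at 8 (size 8, align 8) → ends 16
m1 at 16 (size 4, align 4) → ends 20
a at 20 (size 4, align 4) → ends 24
h at 24 (size 4, align 4) → ends 28
m3 at 28 (size 4, align 4) → ends 32
m0 at 32 (size 4, align 4) → ends 36
m2 at 36 (size 18, align 2) → ends 54
m4 at 54 (size 1, align 1) → ends 55
tail pad 1 to reach multiple of 8
total 56 bytes, alignment 8
64 − 56 = 8

8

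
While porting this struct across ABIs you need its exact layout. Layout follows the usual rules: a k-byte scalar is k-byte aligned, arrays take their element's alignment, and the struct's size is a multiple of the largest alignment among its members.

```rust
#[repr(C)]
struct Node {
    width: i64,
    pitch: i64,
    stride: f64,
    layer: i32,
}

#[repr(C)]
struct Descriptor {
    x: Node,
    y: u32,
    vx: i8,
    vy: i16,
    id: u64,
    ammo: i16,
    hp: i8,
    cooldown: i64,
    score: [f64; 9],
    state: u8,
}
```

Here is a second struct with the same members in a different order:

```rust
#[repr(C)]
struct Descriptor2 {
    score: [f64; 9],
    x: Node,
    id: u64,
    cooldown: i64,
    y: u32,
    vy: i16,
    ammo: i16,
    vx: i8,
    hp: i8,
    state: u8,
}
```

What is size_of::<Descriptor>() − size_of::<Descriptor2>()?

8

Node: width at 0 (size 8, align 8) → ends 8; pitch at 8 (size 8, align 8) → ends 16; stride at 16 (size 8, align 8) → ends 24; layer at 24 (size 4, align 4) → ends 28; tail pad 4 to reach multiple of 8; total 32 bytes, alignment 8
x at 0 (size 32, align 8) → ends 32
y at 32 (size 4, align 4) → ends 36
vx at 36 (size 1, align 1) → ends 37
pad 1 to align 2 for vy
vy at 38 (size 2, align 2) → ends 40
id at 40 (size 8, align 8) → ends 48
ammo at 48 (size 2, align 2) → ends 50
hp at 50 (size 1, align 1) → ends 51
pad 5 to align 8 for cooldown
cooldown at 56 (size 8, align 8) → ends 64
score at 64 (size 72, align 8) → ends 136
state at 136 (size 1, align 1) → ends 137
tail pad 7 to reach multiple of 8
total 144 bytes, alignment 8
— Descriptor2 —
score at 0 (size 72, align 8) → ends 72
x at 72 (size 32, align 8) → ends 104
id at 104 (size 8, align 8) → ends 112
cooldown at 112 (size 8, align 8) → ends 120
y at 120 (size 4, align 4) → ends 124
vy at 124 (size 2, align 2) → ends 126
ammo at 126 (size 2, align 2) → ends 128
vx at 128 (size 1, align 1) → ends 129
hp at 129 (size 1, align 1) → ends 130
state at 130 (size 1, align 1) → ends 131
tail pad 5 to reach multiple of 8
total 136 bytes, alignment 8
144 − 136 = 8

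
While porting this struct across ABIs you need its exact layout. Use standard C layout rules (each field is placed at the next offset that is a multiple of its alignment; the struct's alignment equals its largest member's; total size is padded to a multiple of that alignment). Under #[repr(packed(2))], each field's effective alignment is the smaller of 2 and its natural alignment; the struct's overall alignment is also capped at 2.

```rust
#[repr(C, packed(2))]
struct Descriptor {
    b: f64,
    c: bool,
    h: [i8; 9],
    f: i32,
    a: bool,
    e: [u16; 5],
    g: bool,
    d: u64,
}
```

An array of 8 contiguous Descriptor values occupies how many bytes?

352

@0: b [8B, align 2] → 8
@8: c [1B, align 1] → 9
@9: h [9B, align 1] → 18
@18: f [4B, align 2] → 22
@22: a [1B, align 1] → 23
+1 pad (align 2)
@24: e [10B, align 2] → 34
@34: g [1B, align 1] → 35
+1 pad (align 2)
@36: d [8B, align 2] → 44
size 44, align 2
array of 8: 8 × 44 = 352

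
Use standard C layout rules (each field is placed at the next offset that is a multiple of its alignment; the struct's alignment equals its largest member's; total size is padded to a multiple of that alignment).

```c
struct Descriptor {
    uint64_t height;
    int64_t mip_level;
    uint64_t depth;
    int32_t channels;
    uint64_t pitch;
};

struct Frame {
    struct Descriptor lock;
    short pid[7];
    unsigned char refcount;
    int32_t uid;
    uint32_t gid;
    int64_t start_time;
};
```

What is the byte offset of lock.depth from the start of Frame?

16

Descriptor: height at 0 (size 8, align 8) → ends 8; mip_level at 8 (size 8, align 8) → ends 16; depth at 16 (size 8, align 8) → ends 24; channels at 24 (size 4, align 4) → ends 28; pad 4 to align 8 for pitch; pitch at 32 (size 8, align 8) → ends 40; total 40 bytes, alignment 8
lock at 0 (size 40, align 8) → ends 40
within Descriptor: depth at 16
0 + 16 = 16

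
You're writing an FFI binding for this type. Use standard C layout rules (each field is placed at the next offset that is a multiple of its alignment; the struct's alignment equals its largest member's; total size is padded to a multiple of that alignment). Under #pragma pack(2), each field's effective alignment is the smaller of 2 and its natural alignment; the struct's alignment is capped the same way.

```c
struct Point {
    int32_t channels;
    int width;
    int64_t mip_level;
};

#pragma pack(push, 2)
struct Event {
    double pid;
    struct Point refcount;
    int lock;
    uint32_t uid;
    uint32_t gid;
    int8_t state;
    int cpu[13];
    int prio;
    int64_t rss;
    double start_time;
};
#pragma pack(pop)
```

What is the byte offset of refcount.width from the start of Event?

12

Point: @0: channels [4B, align 4] → 4; @4: width [4B, align 4] → 8; @8: mip_level [8B, align 8] → 16; size 16, align 8
@0: pid [8B, align 2] → 8
@8: refcount [16B, align 2] → 24
within Point: width at 4
8 + 4 = 12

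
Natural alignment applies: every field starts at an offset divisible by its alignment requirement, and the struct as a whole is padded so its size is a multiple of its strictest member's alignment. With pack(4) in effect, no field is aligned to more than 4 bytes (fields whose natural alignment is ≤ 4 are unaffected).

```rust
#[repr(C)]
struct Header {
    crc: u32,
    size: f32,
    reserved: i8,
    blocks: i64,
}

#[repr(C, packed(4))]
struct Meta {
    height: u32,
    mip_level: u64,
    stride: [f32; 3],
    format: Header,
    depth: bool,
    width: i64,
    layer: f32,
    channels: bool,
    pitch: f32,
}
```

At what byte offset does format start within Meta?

24

Header: @0: crc [4B, align 4] → 4; @4: size [4B, align 4] → 8; @8: reserved [1B, align 1] → 9; +7 pad (align 8); @16: blocks [8B, align 8] → 24; size 24, align 8
@0: height [4B, align 4] → 4
@4: mip_level [8B, align 4] → 12
@12: stride [12B, align 4] → 24
@24: format [24B, align 4] → 48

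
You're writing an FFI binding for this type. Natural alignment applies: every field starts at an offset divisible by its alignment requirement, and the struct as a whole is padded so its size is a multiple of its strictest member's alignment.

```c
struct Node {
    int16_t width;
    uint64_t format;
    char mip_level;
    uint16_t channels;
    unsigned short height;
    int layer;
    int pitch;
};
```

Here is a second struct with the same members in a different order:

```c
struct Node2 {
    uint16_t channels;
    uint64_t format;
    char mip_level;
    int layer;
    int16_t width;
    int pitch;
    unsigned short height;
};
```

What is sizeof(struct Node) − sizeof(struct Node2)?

-8

0..2  width  (2B, 2-aligned)
2..8  -- padding (6B)
8..16  format  (8B, 8-aligned)
16..17  mip_level  (1B, 1-aligned)
17..18  -- padding (1B)
18..20  channels  (2B, 2-aligned)
20..22  height  (2B, 2-aligned)
22..24  -- padding (2B)
24..28  layer  (4B, 4-aligned)
28..32  pitch  (4B, 4-aligned)
sizeof = 32, alignof = 8
— Node2 —
0..2  channels  (2B, 2-aligned)
2..8  -- padding (6B)
8..16  format  (8B, 8-aligned)
16..17  mip_level  (1B, 1-aligned)
17..20  -- padding (3B)
20..24  layer  (4B, 4-aligned)
24..26  width  (2B, 2-aligned)
26..28  -- padding (2B)
28..32  pitch  (4B, 4-aligned)
32..34  height  (2B, 2-aligned)
34..40  -- tail padding (6B)
sizeof = 40, alignof = 8
32 − 40 = -8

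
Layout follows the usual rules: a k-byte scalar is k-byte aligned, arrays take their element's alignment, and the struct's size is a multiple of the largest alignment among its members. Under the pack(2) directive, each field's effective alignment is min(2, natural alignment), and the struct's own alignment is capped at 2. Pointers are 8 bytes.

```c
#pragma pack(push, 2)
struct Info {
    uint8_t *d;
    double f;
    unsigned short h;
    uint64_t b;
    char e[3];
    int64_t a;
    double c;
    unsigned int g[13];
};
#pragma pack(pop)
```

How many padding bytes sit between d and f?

d at 0 (size 8, align 2) → ends 8
f at 8 (size 8, align 2) → ends 16

0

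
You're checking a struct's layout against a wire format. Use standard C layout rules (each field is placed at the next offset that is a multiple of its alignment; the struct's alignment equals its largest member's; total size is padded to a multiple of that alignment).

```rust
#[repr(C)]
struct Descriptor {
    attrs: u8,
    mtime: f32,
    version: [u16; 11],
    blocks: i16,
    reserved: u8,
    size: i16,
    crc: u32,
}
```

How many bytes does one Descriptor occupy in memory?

attrs at 0 (size 1, align 1) → ends 1
pad 3 to align 4 for mtime
mtime at 4 (size 4, align 4) → ends 8
version at 8 (size 22, align 2) → ends 30
blocks at 30 (size 2, align 2) → ends 32
reserved at 32 (size 1, align 1) → ends 33
pad 1 to align 2 for size
size at 34 (size 2, align 2) → ends 36
crc at 36 (size 4, align 4) → ends 40
total 40 bytes, alignment 4

40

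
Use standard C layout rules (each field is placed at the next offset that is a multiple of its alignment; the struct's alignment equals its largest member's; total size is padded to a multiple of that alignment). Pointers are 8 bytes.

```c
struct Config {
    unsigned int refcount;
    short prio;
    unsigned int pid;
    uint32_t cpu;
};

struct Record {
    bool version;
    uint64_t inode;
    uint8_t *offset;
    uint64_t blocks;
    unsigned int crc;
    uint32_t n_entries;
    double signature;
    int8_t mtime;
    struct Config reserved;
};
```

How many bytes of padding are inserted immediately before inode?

7

Config: refcount at 0 (size 4, align 4) → ends 4; prio at 4 (size 2, align 2) → ends 6; pad 2 to align 4 for pid; pid at 8 (size 4, align 4) → ends 12; cpu at 12 (size 4, align 4) → ends 16; total 16 bytes, alignment 4
version at 0 (size 1, align 1) → ends 1
pad 7 to align 8 for inode
inode at 8 (size 8, align 8) → ends 16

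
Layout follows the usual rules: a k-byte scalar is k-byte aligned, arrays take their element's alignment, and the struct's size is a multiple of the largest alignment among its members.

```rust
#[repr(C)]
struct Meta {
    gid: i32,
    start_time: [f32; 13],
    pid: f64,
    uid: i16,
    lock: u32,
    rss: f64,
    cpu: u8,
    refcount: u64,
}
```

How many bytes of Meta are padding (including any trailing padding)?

9

gid at 0 (size 4, align 4) → ends 4
start_time at 4 (size 52, align 4) → ends 56
pid at 56 (size 8, align 8) → ends 64
uid at 64 (size 2, align 2) → ends 66
pad 2 to align 4 for lock
lock at 68 (size 4, align 4) → ends 72
rss at 72 (size 8, align 8) → ends 80
cpu at 80 (size 1, align 1) → ends 81
pad 7 to align 8 for refcount
refcount at 88 (size 8, align 8) → ends 96
total 96 bytes, alignment 8
data bytes 87, size 96 → padding 9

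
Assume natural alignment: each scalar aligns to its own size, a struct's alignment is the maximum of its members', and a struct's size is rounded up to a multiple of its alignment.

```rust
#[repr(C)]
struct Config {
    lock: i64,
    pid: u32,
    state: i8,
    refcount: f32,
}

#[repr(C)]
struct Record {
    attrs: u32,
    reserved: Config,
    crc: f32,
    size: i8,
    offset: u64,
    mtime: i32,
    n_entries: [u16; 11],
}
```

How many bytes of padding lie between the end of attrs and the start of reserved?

4

Config: 0..8  lock  (8B, 8-aligned); 8..12  pid  (4B, 4-aligned); 12..13  state  (1B, 1-aligned); 13..16  -- padding (3B); 16..20  refcount  (4B, 4-aligned); 20..24  -- tail padding (4B); sizeof = 24, alignof = 8
0..4  attrs  (4B, 4-aligned)
4..8  -- padding (4B)
8..32  reserved  (24B, 8-aligned)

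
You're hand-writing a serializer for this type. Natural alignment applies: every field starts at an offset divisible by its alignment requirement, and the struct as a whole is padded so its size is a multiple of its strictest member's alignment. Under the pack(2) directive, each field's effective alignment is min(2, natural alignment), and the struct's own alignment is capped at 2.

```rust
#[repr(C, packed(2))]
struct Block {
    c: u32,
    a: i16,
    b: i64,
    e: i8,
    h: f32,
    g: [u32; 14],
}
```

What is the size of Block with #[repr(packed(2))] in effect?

c at 0 (size 4, align 2) → ends 4
a at 4 (size 2, align 2) → ends 6
b at 6 (size 8, align 2) → ends 14
e at 14 (size 1, align 1) → ends 15
pad 1 to align 2 for h
h at 16 (size 4, align 2) → ends 20
g at 20 (size 56, align 2) → ends 76
total 76 bytes, alignment 2

76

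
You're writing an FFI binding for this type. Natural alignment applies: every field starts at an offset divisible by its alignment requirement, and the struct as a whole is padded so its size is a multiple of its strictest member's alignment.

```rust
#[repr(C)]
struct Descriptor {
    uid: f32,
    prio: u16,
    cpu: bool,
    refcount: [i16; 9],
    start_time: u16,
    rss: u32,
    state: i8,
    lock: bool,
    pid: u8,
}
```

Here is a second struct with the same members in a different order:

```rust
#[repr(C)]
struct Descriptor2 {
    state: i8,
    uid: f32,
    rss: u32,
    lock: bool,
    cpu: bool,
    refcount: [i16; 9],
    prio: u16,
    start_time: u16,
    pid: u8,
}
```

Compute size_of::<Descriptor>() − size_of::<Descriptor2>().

uid at 0 (size 4, align 4) → ends 4
prio at 4 (size 2, align 2) → ends 6
cpu at 6 (size 1, align 1) → ends 7
pad 1 to align 2 for refcount
refcount at 8 (size 18, align 2) → ends 26
start_time at 26 (size 2, align 2) → ends 28
rss at 28 (size 4, align 4) → ends 32
state at 32 (size 1, align 1) → ends 33
lock at 33 (size 1, align 1) → ends 34
pid at 34 (size 1, align 1) → ends 35
tail pad 1 to reach multiple of 4
total 36 bytes, alignment 4
— Descriptor2 —
state at 0 (size 1, align 1) → ends 1
pad 3 to align 4 for uid
uid at 4 (size 4, align 4) → ends 8
rss at 8 (size 4, align 4) → ends 12
lock at 12 (size 1, align 1) → ends 13
cpu at 13 (size 1, align 1) → ends 14
refcount at 14 (size 18, align 2) → ends 32
prio at 32 (size 2, align 2) → ends 34
start_time at 34 (size 2, align 2) → ends 36
pid at 36 (size 1, align 1) → ends 37
tail pad 3 to reach multiple of 4
total 40 bytes, alignment 4
36 − 40 = -4

-4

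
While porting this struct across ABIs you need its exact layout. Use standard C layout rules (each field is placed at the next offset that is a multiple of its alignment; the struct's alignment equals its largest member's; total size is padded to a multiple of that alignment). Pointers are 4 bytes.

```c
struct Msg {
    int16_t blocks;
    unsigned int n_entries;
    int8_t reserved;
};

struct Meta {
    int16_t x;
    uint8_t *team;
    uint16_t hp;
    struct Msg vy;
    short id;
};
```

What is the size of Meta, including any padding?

28

Msg: 0..2  blocks  (2B, 2-aligned); 2..4  -- padding (2B); 4..8  n_entries  (4B, 4-aligned); 8..9  reserved  (1B, 1-aligned); 9..12  -- tail padding (3B); sizeof = 12, alignof = 4
0..2  x  (2B, 2-aligned)
2..4  -- padding (2B)
4..8  team  (4B, 4-aligned)
8..10  hp  (2B, 2-aligned)
10..12  -- padding (2B)
12..24  vy  (12B, 4-aligned)
24..26  id  (2B, 2-aligned)
26..28  -- tail padding (2B)
sizeof = 28, alignof = 4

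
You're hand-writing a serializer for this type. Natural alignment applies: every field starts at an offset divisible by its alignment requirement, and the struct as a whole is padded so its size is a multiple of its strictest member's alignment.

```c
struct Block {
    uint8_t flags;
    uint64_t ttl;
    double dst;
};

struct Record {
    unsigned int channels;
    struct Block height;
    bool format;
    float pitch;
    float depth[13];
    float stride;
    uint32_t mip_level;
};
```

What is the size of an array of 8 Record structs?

Block: 0..1  flags  (1B, 1-aligned); 1..8  -- padding (7B); 8..16  ttl  (8B, 8-aligned); 16..24  dst  (8B, 8-aligned); sizeof = 24, alignof = 8
0..4  channels  (4B, 4-aligned)
4..8  -- padding (4B)
8..32  height  (24B, 8-aligned)
32..33  format  (1B, 1-aligned)
33..36  -- padding (3B)
36..40  pitch  (4B, 4-aligned)
40..92  depth  (52B, 4-aligned)
92..96  stride  (4B, 4-aligned)
96..100  mip_level  (4B, 4-aligned)
100..104  -- tail padding (4B)
sizeof = 104, alignof = 8
array of 8: 8 × 104 = 832

832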